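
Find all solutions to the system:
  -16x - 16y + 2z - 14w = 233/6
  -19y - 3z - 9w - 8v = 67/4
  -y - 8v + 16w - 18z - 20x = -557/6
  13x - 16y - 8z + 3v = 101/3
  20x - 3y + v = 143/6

Row-reduce the augmented matrix:
R1 ← R1 / (-16).
R3 ← R3 + 20·R1.
R4 ← R4 − 13·R1.
R5 ← R5 − 20·R1.
R2 ← R2 / (-19).
R1 ← R1 − 1·R2.
R3 ← R3 − 19·R2.
R4 ← R4 + 29·R2.
R5 ← R5 + 23·R2.
R3 ← R3 / (-47/2).
R1 ← R1 + 43/152·R3.
R2 ← R2 − 3/19·R3.
R4 ← R4 + 273/152·R3.
R5 ← R5 − 233/38·R3.
R4 ← R4 / (23/47).
R1 ← R1 − 5/47·R4.
R2 ← R2 − 30/47·R4.
R3 ← R3 + 49/47·R4.
R5 ← R5 + 10/47·R4.
R5 ← R5 / (5967/437).
R1 ← R1 + 1661/437·R5.
R2 ← R2 + 9230/437·R5.
R3 ← R3 − 15597/437·R5.
R4 ← R4 − 14675/437·R5.
Reading off the reduced rows gives x = 2/3, y = -5/2, z = 3, w = -1/4, v = 3.

x = 2/3, y = -5/2, z = 3, w = -1/4, v = 3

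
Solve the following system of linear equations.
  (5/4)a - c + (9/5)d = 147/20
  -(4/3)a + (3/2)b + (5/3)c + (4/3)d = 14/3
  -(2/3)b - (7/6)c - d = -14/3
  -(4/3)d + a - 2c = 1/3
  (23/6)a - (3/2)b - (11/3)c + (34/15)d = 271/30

no solution

Row-reduce:
R1 ← R1 / (5/4).
R2 ← R2 + 4/3·R1.
R4 ← R4 − 1·R1.
R5 ← R5 − 23/6·R1.
R2 ← R2 / (3/2).
R3 ← R3 + 2/3·R2.
R5 ← R5 + 3/2·R2.
R3 ← R3 / (-9/10).
R1 ← R1 + 4/5·R3.
R2 ← R2 − 2/5·R3.
R4 ← R4 + 6/5·R3.
R4 ← R4 / (-1364/405).
R1 ← R1 − 1268/1215·R4.
R2 ← R2 − 2876/1215·R4.
R3 ← R3 + 602/1215·R4.
Row 5 reduces to 0 = -1, a contradiction. The system is inconsistent.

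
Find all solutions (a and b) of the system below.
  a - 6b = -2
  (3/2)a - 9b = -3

infinitely many solutions

Row-reduce:
R2 ← R2 − 3/2·R1.
Rank is 1 with 2 unknowns, leaving b free.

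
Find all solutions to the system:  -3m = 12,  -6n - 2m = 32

m = -4, n = -4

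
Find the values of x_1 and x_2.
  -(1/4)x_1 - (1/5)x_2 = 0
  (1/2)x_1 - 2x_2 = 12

x_1 = 4, x_2 = -5

Row-reduce the augmented matrix:
R1 ← R1 / (-1/4).
R2 ← R2 − 1/2·R1.
R2 ← R2 / (-12/5).
R1 ← R1 − 4/5·R2.
Reading off the reduced rows gives x_1 = 4, x_2 = -5.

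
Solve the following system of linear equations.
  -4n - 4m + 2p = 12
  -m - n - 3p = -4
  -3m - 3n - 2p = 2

infinitely many solutions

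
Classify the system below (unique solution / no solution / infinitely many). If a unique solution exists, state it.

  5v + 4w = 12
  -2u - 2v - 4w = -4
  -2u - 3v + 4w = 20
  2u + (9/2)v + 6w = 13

no solution

Row-reduce:
Swap R1 and R2.
R1 ← R1 / (-2).
R3 ← R3 + 2·R1.
R4 ← R4 − 2·R1.
R2 ← R2 / (5).
R1 ← R1 − 1·R2.
R3 ← R3 + 1·R2.
R4 ← R4 − 5/2·R2.
R3 ← R3 / (44/5).
R1 ← R1 − 6/5·R3.
R2 ← R2 − 4/5·R3.
Row 4 reduces to 0 = 3, a contradiction. The system is inconsistent.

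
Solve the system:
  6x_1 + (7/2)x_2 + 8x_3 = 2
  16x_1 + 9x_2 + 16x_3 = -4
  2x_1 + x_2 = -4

Row-reduce:
R1 ← R1 / (6).
R2 ← R2 − 16·R1.
R3 ← R3 − 2·R1.
R2 ← R2 / (-1/3).
R1 ← R1 − 7/12·R2.
R3 ← R3 + 1/6·R2.
Rank is 2 with 3 unknowns, leaving x_3 free.

infinitely many solutions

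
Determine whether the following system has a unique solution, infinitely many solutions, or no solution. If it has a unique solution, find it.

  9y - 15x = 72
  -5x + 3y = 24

infinitely many solutions

Row-reduce:
R1 ← R1 / (-15).
R2 ← R2 + 5·R1.
Rank is 1 with 2 unknowns, leaving y free.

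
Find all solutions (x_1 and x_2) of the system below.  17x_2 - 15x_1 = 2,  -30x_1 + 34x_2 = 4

infinitely many solutions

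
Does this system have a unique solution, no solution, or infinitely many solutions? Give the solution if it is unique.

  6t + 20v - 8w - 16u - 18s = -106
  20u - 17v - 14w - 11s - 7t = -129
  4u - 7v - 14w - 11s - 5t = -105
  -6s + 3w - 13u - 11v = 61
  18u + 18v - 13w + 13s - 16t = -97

u = -3, v = -2, w = 6, s = 3, t = -2

Row-reduce the augmented matrix:
R1 ← R1 / (-16).
R2 ← R2 − 20·R1.
R3 ← R3 − 4·R1.
R4 ← R4 + 13·R1.
R5 ← R5 − 18·R1.
R2 ← R2 / (8).
R1 ← R1 + 5/4·R2.
R3 ← R3 + 2·R2.
R4 ← R4 + 109/4·R2.
R5 ← R5 − 81/2·R2.
R3 ← R3 / (-22).
R1 ← R1 + 13/4·R3.
R2 ← R2 + 3·R3.
R4 ← R4 + 289/4·R3.
R5 ← R5 − 199/2·R3.
R4 ← R4 / (-9531/352).
R1 ← R1 + 205/352·R4.
R2 ← R2 + 41/44·R4.
R3 ← R3 − 191/176·R4.
R5 ← R5 − 598/11·R4.
R5 ← R5 / (-212735/19062).
R1 ← R1 − 601/19062·R5.
R2 ← R2 − 2387/9531·R5.
R3 ← R3 − 8969/19062·R5.
R4 ← R4 + 2785/9531·R5.
Reading off the reduced rows gives u = -3, v = -2, w = 6, s = 3, t = -2.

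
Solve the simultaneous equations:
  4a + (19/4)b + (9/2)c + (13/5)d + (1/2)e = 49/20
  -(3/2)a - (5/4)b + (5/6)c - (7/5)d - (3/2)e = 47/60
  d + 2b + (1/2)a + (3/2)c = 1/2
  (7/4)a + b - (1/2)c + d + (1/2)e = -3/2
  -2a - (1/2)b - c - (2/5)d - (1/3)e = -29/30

Row-reduce:
R1 ← R1 / (4).
R2 ← R2 + 3/2·R1.
R3 ← R3 − 1/2·R1.
R4 ← R4 − 7/4·R1.
R5 ← R5 + 2·R1.
R2 ← R2 / (17/32).
R1 ← R1 − 19/16·R2.
R3 ← R3 − 45/32·R2.
R4 ← R4 + 69/64·R2.
R5 ← R5 − 15/8·R2.
R3 ← R3 / (-195/34).
R1 ← R1 + 230/51·R3.
R2 ← R2 − 242/51·R3.
R4 ← R4 − 45/17·R3.
R5 ← R5 + 130/17·R3.
R4 ← R4 / (-11/65).
R1 ← R1 − 12/65·R4.
R2 ← R2 − 224/325·R4.
R3 ← R3 + 102/325·R4.
Rank is 4 with 5 unknowns, leaving e free.

infinitely many solutions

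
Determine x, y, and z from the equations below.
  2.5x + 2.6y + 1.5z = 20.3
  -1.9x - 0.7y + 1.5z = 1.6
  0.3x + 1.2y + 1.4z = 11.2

Row-reduce the augmented matrix:
R1 ← R1 / (5/2).
R2 ← R2 + 19/10·R1.
R3 ← R3 − 3/10·R1.
R2 ← R2 / (319/250).
R1 ← R1 − 26/25·R2.
R3 ← R3 − 111/125·R2.
R3 ← R3 / (-179/290).
R1 ← R1 + 45/29·R3.
R2 ← R2 − 60/29·R3.
Reading off the reduced rows gives x = 2, y = 3, z = 5.

x = 2, y = 3, z = 5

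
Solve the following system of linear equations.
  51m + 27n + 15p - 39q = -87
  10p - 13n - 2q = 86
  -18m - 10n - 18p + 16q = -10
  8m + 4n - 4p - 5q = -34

Row-reduce:
R1 ← R1 / (51).
R3 ← R3 + 18·R1.
R4 ← R4 − 8·R1.
R2 ← R2 / (-13).
R1 ← R1 − 9/17·R2.
R3 ← R3 + 8/17·R2.
R4 ← R4 + 4/17·R2.
R3 ← R3 / (-2888/221).
R1 ← R1 − 155/221·R3.
R2 ← R2 + 10/13·R3.
R4 ← R4 + 1444/221·R3.
Rank is 3 with 4 unknowns, leaving q free.

infinitely many solutions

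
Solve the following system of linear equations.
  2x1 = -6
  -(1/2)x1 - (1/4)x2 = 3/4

x1 = -3, x2 = 3

Row-reduce the augmented matrix:
R1 ← R1 / (2).
R2 ← R2 + 1/2·R1.
R2 ← R2 / (-1/4).
Reading off the reduced rows gives x1 = -3, x2 = 3.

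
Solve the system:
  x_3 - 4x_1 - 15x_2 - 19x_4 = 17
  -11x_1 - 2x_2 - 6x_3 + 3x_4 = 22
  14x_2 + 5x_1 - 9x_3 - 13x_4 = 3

infinitely many solutions

Row-reduce:
R1 ← R1 / (-4).
R2 ← R2 + 11·R1.
R3 ← R3 − 5·R1.
R2 ← R2 / (157/4).
R1 ← R1 − 15/4·R2.
R3 ← R3 + 19/4·R2.
R3 ← R3 / (-1383/157).
R1 ← R1 − 92/157·R3.
R2 ← R2 + 35/157·R3.
Rank is 3 with 4 unknowns, leaving x_4 free.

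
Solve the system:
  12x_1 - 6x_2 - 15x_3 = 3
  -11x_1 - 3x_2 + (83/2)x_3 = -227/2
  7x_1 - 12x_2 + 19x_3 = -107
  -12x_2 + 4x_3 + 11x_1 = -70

Row-reduce:
R1 ← R1 / (12).
R2 ← R2 + 11·R1.
R3 ← R3 − 7·R1.
R4 ← R4 − 11·R1.
R2 ← R2 / (-17/2).
R1 ← R1 + 1/2·R2.
R3 ← R3 + 17/2·R2.
R4 ← R4 + 13/2·R2.
Swap R3 and R4.
R3 ← R3 / (-59/17).
R1 ← R1 + 49/17·R3.
R2 ← R2 + 111/34·R3.
Row 4 reduces to 0 = 2, a contradiction. The system is inconsistent.

no solution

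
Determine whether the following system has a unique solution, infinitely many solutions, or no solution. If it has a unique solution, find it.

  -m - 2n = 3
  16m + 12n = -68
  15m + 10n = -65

m = -5, n = 1

Row-reduce the augmented matrix:
R1 ← R1 / (-1).
R2 ← R2 − 16·R1.
R3 ← R3 − 15·R1.
R2 ← R2 / (-20).
R1 ← R1 − 2·R2.
R3 ← R3 + 20·R2.
R3 reduces to 0 = 0, so the extra equation is consistent.
Reading off the reduced rows gives m = -5, n = 1.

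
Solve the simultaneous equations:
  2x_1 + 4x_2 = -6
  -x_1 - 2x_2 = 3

infinitely many solutions

Row-reduce:
R1 ← R1 / (2).
R2 ← R2 + 1·R1.
Rank is 1 with 2 unknowns, leaving x_2 free.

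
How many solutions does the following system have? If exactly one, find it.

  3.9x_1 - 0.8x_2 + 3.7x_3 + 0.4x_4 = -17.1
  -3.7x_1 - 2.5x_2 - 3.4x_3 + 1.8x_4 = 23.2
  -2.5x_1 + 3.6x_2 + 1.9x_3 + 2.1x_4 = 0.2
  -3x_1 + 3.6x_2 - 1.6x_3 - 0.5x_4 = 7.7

Row-reduce the augmented matrix:
R1 ← R1 / (39/10).
R2 ← R2 + 37/10·R1.
R3 ← R3 + 5/2·R1.
R4 ← R4 + 3·R1.
R2 ← R2 / (-1271/390).
R1 ← R1 + 8/39·R2.
R3 ← R3 − 602/195·R2.
R4 ← R4 − 194/65·R2.
R3 ← R3 / (27811/6355).
R1 ← R1 − 1197/1271·R3.
R2 ← R2 + 43/1271·R3.
R4 ← R4 − 8561/6355·R3.
R4 ← R4 / (8796/19865).
R1 ← R1 + 7835/7946·R4.
R2 ← R2 + 35297/55622·R4.
R3 ← R3 − 56191/55622·R4.
Reading off the reduced rows gives x_1 = 1, x_2 = 1, x_3 = -6, x_4 = 5.

x_1 = 1, x_2 = 1, x_3 = -6, x_4 = 5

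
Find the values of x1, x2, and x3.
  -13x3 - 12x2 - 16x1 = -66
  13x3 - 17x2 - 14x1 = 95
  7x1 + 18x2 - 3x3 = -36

x1 = 0, x2 = -1, x3 = 6

Row-reduce the augmented matrix:
R1 ← R1 / (-16).
R2 ← R2 + 14·R1.
R3 ← R3 − 7·R1.
R2 ← R2 / (-13/2).
R1 ← R1 − 3/4·R2.
R3 ← R3 − 51/4·R2.
R3 ← R3 / (313/8).
R1 ← R1 − 29/8·R3.
R2 ← R2 + 15/4·R3.
Reading off the reduced rows gives x1 = 0, x2 = -1, x3 = 6.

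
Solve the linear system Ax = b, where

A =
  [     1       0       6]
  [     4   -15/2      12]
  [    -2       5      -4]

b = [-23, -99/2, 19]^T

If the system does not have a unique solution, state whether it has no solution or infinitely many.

no solution

Row-reduce:
R2 ← R2 − 4·R1.
R3 ← R3 + 2·R1.
R2 ← R2 / (-15/2).
R3 ← R3 − 5·R2.
Row 3 reduces to 0 = 4/3, a contradiction. The system is inconsistent.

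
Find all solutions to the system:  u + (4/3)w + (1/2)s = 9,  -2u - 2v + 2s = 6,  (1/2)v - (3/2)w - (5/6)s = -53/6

infinitely many solutions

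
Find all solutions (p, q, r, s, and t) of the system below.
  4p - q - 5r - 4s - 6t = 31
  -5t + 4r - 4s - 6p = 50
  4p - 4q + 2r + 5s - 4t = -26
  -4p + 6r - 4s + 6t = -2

infinitely many solutions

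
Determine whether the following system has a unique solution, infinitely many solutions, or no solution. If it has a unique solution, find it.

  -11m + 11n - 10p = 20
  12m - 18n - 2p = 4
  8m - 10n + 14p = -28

Row-reduce the augmented matrix:
R1 ← R1 / (-11).
R2 ← R2 − 12·R1.
R3 ← R3 − 8·R1.
R2 ← R2 / (-6).
R1 ← R1 + 1·R2.
R3 ← R3 + 2·R2.
R3 ← R3 / (364/33).
R1 ← R1 − 101/33·R3.
R2 ← R2 − 71/33·R3.
Reading off the reduced rows gives m = 0, n = 0, p = -2.

m = 0, n = 0, p = -2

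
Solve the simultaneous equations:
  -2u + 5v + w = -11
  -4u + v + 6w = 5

infinitely many solutions

Row-reduce:
R1 ← R1 / (-2).
R2 ← R2 + 4·R1.
R2 ← R2 / (-9).
R1 ← R1 + 5/2·R2.
Rank is 2 with 3 unknowns, leaving w free.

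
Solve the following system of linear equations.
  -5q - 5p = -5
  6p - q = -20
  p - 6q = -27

no solution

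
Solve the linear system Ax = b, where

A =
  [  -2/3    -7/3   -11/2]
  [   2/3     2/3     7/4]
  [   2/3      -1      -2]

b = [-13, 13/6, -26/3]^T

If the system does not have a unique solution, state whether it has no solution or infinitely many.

infinitely many solutions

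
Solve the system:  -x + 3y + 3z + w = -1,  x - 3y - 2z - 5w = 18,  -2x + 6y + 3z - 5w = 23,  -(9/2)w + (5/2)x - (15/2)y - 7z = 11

Row-reduce:
R1 ← R1 / (-1).
R2 ← R2 − 1·R1.
R3 ← R3 + 2·R1.
R4 ← R4 − 5/2·R1.
R1 ← R1 + 3·R2.
R3 ← R3 + 3·R2.
R4 ← R4 − 1/2·R2.
R3 ← R3 / (-19).
R1 ← R1 + 13·R3.
R2 ← R2 + 4·R3.
Rank is 3 with 4 unknowns, leaving y free.

infinitely many solutions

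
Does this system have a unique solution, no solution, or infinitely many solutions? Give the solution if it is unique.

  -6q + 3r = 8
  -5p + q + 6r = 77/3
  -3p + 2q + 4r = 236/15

p = -14/5, q = -1/3, r = 2

Row-reduce the augmented matrix:
Swap R1 and R2.
R1 ← R1 / (-5).
R3 ← R3 + 3·R1.
R2 ← R2 / (-6).
R1 ← R1 + 1/5·R2.
R3 ← R3 − 7/5·R2.
R3 ← R3 / (11/10).
R1 ← R1 + 13/10·R3.
R2 ← R2 + 1/2·R3.
Reading off the reduced rows gives p = -14/5, q = -1/3, r = 2.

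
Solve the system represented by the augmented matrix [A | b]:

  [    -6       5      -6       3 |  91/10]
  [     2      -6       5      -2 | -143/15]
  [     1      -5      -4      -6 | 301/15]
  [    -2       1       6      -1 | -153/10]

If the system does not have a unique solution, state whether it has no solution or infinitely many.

x_1 = 2/5, x_2 = 0, x_3 = -8/3, x_4 = -3/2

Row-reduce the augmented matrix:
R1 ← R1 / (-6).
R2 ← R2 − 2·R1.
R3 ← R3 − 1·R1.
R4 ← R4 + 2·R1.
R2 ← R2 / (-13/3).
R1 ← R1 + 5/6·R2.
R3 ← R3 + 25/6·R2.
R4 ← R4 + 2/3·R2.
R3 ← R3 / (-205/26).
R1 ← R1 − 11/26·R3.
R2 ← R2 + 9/13·R3.
R4 ← R4 − 98/13·R3.
R4 ← R4 / (-1268/205).
R1 ← R1 + 113/205·R4.
R2 ← R2 − 129/205·R4.
R3 ← R3 − 118/205·R4.
Reading off the reduced rows gives x_1 = 2/5, x_2 = 0, x_3 = -8/3, x_4 = -3/2.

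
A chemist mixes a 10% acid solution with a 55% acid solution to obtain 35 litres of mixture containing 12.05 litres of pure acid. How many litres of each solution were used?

litres of solution A: 16, litres of solution B: 19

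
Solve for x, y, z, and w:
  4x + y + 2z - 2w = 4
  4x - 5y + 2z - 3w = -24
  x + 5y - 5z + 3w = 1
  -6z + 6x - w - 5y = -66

Row-reduce the augmented matrix:
R1 ← R1 / (4).
R2 ← R2 − 4·R1.
R3 ← R3 − 1·R1.
R4 ← R4 − 6·R1.
R2 ← R2 / (-6).
R1 ← R1 − 1/4·R2.
R3 ← R3 − 19/4·R2.
R4 ← R4 + 13/2·R2.
R3 ← R3 / (-11/2).
R1 ← R1 − 1/2·R3.
R4 ← R4 + 9·R3.
R4 ← R4 / (-89/66).
R1 ← R1 + 13/44·R4.
R2 ← R2 − 1/6·R4.
R3 ← R3 + 65/132·R4.
Reading off the reduced rows gives x = -1, y = 4, z = 6, w = 4.

x = -1, y = 4, z = 6, w = 4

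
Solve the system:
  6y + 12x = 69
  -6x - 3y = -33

no solution

Row-reduce:
R1 ← R1 / (12).
R2 ← R2 + 6·R1.
Row 2 reduces to 0 = 3/2, a contradiction. The system is inconsistent.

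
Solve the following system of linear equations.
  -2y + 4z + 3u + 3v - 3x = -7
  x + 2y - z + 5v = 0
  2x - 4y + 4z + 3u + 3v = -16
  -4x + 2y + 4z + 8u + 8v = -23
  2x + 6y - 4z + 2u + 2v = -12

Row-reduce:
R1 ← R1 / (-3).
R2 ← R2 − 1·R1.
R3 ← R3 − 2·R1.
R4 ← R4 + 4·R1.
R5 ← R5 − 2·R1.
R2 ← R2 / (4/3).
R1 ← R1 − 2/3·R2.
R3 ← R3 + 16/3·R2.
R4 ← R4 − 14/3·R2.
R5 ← R5 − 14/3·R2.
R3 ← R3 / (8).
R1 ← R1 + 3/2·R3.
R2 ← R2 − 1/4·R3.
R4 ← R4 + 5/2·R3.
R5 ← R5 + 5/2·R3.
R4 ← R4 / (53/16).
R1 ← R1 − 3/16·R4.
R2 ← R2 − 15/32·R4.
R3 ← R3 − 9/8·R4.
R5 ← R5 − 53/16·R4.
Row 5 reduces to 0 = -3, a contradiction. The system is inconsistent.

no solution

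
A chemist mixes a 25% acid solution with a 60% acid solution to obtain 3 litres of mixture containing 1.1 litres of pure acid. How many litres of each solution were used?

litres of solution A: 2, litres of solution B: 1

Let a = litres of solution A, b = litres of solution B.
  a + b = 3
  (1/4)a + (3/5)b = 11/10
From equation 1: a = 3 − b.
Substitute into equation 2 and solve: b = 1.
Then a = 2.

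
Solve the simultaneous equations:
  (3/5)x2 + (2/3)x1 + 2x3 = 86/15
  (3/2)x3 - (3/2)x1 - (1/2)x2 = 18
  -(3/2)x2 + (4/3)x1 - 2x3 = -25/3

x1 = -4, x2 = -6, x3 = 6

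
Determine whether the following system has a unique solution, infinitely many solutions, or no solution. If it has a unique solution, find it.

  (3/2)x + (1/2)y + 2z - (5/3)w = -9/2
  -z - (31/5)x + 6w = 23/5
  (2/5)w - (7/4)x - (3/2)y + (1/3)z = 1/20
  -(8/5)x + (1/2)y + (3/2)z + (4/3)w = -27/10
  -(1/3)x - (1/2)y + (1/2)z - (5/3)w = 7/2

Row-reduce:
R1 ← R1 / (3/2).
R2 ← R2 + 31/5·R1.
R3 ← R3 + 7/4·R1.
R4 ← R4 + 8/5·R1.
R5 ← R5 + 1/3·R1.
R2 ← R2 / (31/15).
R1 ← R1 − 1/3·R2.
R3 ← R3 + 11/12·R2.
R4 ← R4 − 31/30·R2.
R5 ← R5 + 7/18·R2.
R3 ← R3 / (2191/372).
R1 ← R1 − 5/31·R3.
R2 ← R2 − 109/31·R3.
R5 ← R5 − 215/93·R3.
Swap R4 and R5.
R4 ← R4 / (-9487/6573).
R1 ← R1 + 2004/2191·R4.
R2 ← R2 − 23902/32865·R4.
R3 ← R3 + 3606/10955·R4.
Row 5 reduces to 0 = -1/2, a contradiction. The system is inconsistent.

no solution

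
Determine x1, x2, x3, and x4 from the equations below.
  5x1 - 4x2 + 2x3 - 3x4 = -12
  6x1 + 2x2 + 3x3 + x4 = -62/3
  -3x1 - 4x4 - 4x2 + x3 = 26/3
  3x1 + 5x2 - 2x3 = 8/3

Row-reduce the augmented matrix:
R1 ← R1 / (5).
R2 ← R2 − 6·R1.
R3 ← R3 + 3·R1.
R4 ← R4 − 3·R1.
R2 ← R2 / (34/5).
R1 ← R1 + 4/5·R2.
R3 ← R3 + 32/5·R2.
R4 ← R4 − 37/5·R2.
R3 ← R3 / (47/17).
R1 ← R1 − 8/17·R3.
R2 ← R2 − 3/34·R3.
R4 ← R4 + 131/34·R3.
R4 ← R4 / (-247/47).
R1 ← R1 − 9/47·R4.
R2 ← R2 − 34/47·R4.
R3 ← R3 + 25/47·R4.
Reading off the reduced rows gives x1 = -2, x2 = 2/3, x3 = -8/3, x4 = -2.

x1 = -2, x2 = 2/3, x3 = -8/3, x4 = -2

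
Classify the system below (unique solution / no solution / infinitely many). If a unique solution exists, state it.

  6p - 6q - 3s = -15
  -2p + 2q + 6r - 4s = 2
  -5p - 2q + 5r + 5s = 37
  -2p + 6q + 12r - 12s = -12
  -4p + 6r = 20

Row-reduce:
R1 ← R1 / (6).
R2 ← R2 + 2·R1.
R3 ← R3 + 5·R1.
R4 ← R4 + 2·R1.
R5 ← R5 + 4·R1.
Swap R2 and R3.
R2 ← R2 / (-7).
R1 ← R1 + 1·R2.
R4 ← R4 − 4·R2.
R5 ← R5 + 4·R2.
R3 ← R3 / (6).
R1 ← R1 + 5/7·R3.
R2 ← R2 + 5/7·R3.
R4 ← R4 − 104/7·R3.
R5 ← R5 − 22/7·R3.
R4 ← R4 / (17/21).
R1 ← R1 + 61/42·R4.
R2 ← R2 + 20/21·R4.
R3 ← R3 + 5/6·R4.
R5 ← R5 + 17/21·R4.
Row 5 reduces to 0 = 2, a contradiction. The system is inconsistent.

no solution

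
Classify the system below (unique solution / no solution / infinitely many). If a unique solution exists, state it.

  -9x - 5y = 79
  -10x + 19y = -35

x = -6, y = -5

Row-reduce the augmented matrix:
R1 ← R1 / (-9).
R2 ← R2 + 10·R1.
R2 ← R2 / (221/9).
R1 ← R1 − 5/9·R2.
Reading off the reduced rows gives x = -6, y = -5.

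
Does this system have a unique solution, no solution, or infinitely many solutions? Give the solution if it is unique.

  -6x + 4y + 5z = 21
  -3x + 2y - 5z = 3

infinitely many solutions

Row-reduce:
R1 ← R1 / (-6).
R2 ← R2 + 3·R1.
R2 ← R2 / (-15/2).
R1 ← R1 + 5/6·R2.
Rank is 2 with 3 unknowns, leaving y free.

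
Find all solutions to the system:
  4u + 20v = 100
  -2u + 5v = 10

u = 5, v = 4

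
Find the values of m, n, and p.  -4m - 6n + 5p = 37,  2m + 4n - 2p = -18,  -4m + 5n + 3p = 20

Row-reduce the augmented matrix:
R1 ← R1 / (-4).
R2 ← R2 − 2·R1.
R3 ← R3 + 4·R1.
R1 ← R1 − 3/2·R2.
R3 ← R3 − 11·R2.
R3 ← R3 / (-15/2).
R1 ← R1 + 2·R3.
R2 ← R2 − 1/2·R3.
Reading off the reduced rows gives m = -4, n = -1, p = 3.

m = -4, n = -1, p = 3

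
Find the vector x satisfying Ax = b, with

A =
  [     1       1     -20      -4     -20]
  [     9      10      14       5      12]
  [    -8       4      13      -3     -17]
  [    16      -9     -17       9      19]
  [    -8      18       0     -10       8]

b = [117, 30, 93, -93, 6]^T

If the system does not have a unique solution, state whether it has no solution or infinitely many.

Row-reduce the augmented matrix:
R2 ← R2 − 9·R1.
R3 ← R3 + 8·R1.
R4 ← R4 − 16·R1.
R5 ← R5 + 8·R1.
R1 ← R1 − 1·R2.
R3 ← R3 − 12·R2.
R4 ← R4 + 25·R2.
R5 ← R5 − 26·R2.
R3 ← R3 / (-2475).
R1 ← R1 + 214·R3.
R2 ← R2 − 194·R3.
R4 ← R4 − 5153·R3.
R5 ← R5 + 5204·R3.
R4 ← R4 / (1919/2475).
R1 ← R1 − 1403/2475·R4.
R2 ← R2 + 763/2475·R4.
R3 ← R3 − 527/2475·R4.
R5 ← R5 − 208/2475·R4.
R5 ← R5 / (144860/1919).
R1 ← R1 − 42002/1919·R5.
R2 ← R2 + 24954/1919·R5.
R3 ← R3 − 15885/1919·R5.
R4 ← R4 + 65568/1919·R5.
Reading off the reduced rows gives x_1 = 3, x_2 = 6, x_3 = 0, x_4 = 3, x_5 = -6.

x_1 = 3, x_2 = 6, x_3 = 0, x_4 = 3, x_5 = -6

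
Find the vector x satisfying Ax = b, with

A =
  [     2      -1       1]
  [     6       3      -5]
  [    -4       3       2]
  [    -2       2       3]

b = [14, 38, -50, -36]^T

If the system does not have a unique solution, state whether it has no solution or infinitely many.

x_1 = 6, x_2 = -6, x_3 = -4

Row-reduce the augmented matrix:
R1 ← R1 / (2).
R2 ← R2 − 6·R1.
R3 ← R3 + 4·R1.
R4 ← R4 + 2·R1.
R2 ← R2 / (6).
R1 ← R1 + 1/2·R2.
R3 ← R3 − 1·R2.
R4 ← R4 − 1·R2.
R3 ← R3 / (16/3).
R1 ← R1 + 1/6·R3.
R2 ← R2 + 4/3·R3.
R4 ← R4 − 16/3·R3.
R4 reduces to 0 = 0, so the extra equation is consistent.
Reading off the reduced rows gives x_1 = 6, x_2 = -6, x_3 = -4.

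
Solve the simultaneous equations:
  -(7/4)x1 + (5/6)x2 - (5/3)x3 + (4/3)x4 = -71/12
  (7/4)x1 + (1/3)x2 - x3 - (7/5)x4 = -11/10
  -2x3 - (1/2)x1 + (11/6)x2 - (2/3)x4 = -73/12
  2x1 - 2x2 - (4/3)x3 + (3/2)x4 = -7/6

x1 = 0, x2 = -3/2, x3 = 2, x4 = -1

Row-reduce the augmented matrix:
R1 ← R1 / (-7/4).
R2 ← R2 − 7/4·R1.
R3 ← R3 + 1/2·R1.
R4 ← R4 − 2·R1.
R2 ← R2 / (7/6).
R1 ← R1 + 10/21·R2.
R3 ← R3 − 67/42·R2.
R4 ← R4 + 22/21·R2.
R3 ← R3 / (104/49).
R1 ← R1 + 20/147·R3.
R2 ← R2 + 16/7·R3.
R4 ← R4 + 276/49·R3.
R4 ← R4 / (83/195).
R1 ← R1 + 199/234·R4.
R2 ← R2 + 212/195·R4.
R3 ← R3 + 703/1560·R4.
Reading off the reduced rows gives x1 = 0, x2 = -3/2, x3 = 2, x4 = -1.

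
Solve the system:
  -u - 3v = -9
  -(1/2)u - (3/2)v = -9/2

Row-reduce:
R1 ← R1 / (-1).
R2 ← R2 + 1/2·R1.
Rank is 1 with 2 unknowns, leaving v free.

infinitely many solutions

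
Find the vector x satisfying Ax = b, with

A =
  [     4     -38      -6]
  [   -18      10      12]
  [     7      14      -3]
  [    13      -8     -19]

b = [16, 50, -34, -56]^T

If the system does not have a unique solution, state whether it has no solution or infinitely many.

no solution

Row-reduce:
R1 ← R1 / (4).
R2 ← R2 + 18·R1.
R3 ← R3 − 7·R1.
R4 ← R4 − 13·R1.
R2 ← R2 / (-161).
R1 ← R1 + 19/2·R2.
R3 ← R3 − 161/2·R2.
R4 ← R4 − 231/2·R2.
Swap R3 and R4.
R3 ← R3 / (-236/23).
R1 ← R1 + 99/161·R3.
R2 ← R2 − 15/161·R3.
Row 4 reduces to 0 = -1, a contradiction. The system is inconsistent.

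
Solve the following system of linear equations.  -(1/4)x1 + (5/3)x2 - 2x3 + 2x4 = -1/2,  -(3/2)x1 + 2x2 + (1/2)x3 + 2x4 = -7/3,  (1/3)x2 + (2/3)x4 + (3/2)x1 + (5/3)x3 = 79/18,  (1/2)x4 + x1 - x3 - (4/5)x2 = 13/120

x1 = 8/3, x2 = 2, x3 = 1/3, x4 = -5/4

Row-reduce the augmented matrix:
R1 ← R1 / (-1/4).
R2 ← R2 + 3/2·R1.
R3 ← R3 − 3/2·R1.
R4 ← R4 − 1·R1.
R2 ← R2 / (-8).
R1 ← R1 + 20/3·R2.
R3 ← R3 − 31/3·R2.
R4 ← R4 − 88/15·R2.
R3 ← R3 / (93/16).
R1 ← R1 + 29/12·R3.
R2 ← R2 + 25/16·R3.
R4 ← R4 − 1/6·R3.
R4 ← R4 / (655/558).
R1 ← R1 − 64/279·R4.
R2 ← R2 − 110/93·R4.
R3 ← R3 + 4/93·R4.
Reading off the reduced rows gives x1 = 8/3, x2 = 2, x3 = 1/3, x4 = -5/4.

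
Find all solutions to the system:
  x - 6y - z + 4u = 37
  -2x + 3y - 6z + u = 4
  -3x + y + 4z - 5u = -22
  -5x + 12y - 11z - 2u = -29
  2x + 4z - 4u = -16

Row-reduce the augmented matrix:
R2 ← R2 + 2·R1.
R3 ← R3 + 3·R1.
R4 ← R4 + 5·R1.
R5 ← R5 − 2·R1.
R2 ← R2 / (-9).
R1 ← R1 + 6·R2.
R3 ← R3 + 17·R2.
R4 ← R4 + 18·R2.
R5 ← R5 − 12·R2.
R3 ← R3 / (145/9).
R1 ← R1 − 13/3·R3.
R2 ← R2 − 8/9·R3.
R5 ← R5 + 14/3·R3.
Swap R4 and R5.
R4 ← R4 / (-84/29).
R1 ← R1 − 20/29·R4.
R2 ← R2 + 13/29·R4.
R3 ← R3 + 18/29·R4.
R5 reduces to 0 = 0, so the extra equation is consistent.
Reading off the reduced rows gives x = 0, y = -5, z = -3, u = 1.

x = 0, y = -5, z = -3, u = 1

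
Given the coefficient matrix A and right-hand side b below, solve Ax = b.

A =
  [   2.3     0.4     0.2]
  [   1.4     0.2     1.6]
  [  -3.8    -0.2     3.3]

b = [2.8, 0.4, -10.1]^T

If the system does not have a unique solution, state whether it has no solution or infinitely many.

Row-reduce the augmented matrix:
R1 ← R1 / (23/10).
R2 ← R2 − 7/5·R1.
R3 ← R3 + 19/5·R1.
R2 ← R2 / (-1/23).
R1 ← R1 − 4/23·R2.
R3 ← R3 − 53/115·R2.
R3 ← R3 / (193/10).
R1 ← R1 − 6·R3.
R2 ← R2 + 34·R3.
Reading off the reduced rows gives x_1 = 2, x_2 = -4, x_3 = -1.

x_1 = 2, x_2 = -4, x_3 = -1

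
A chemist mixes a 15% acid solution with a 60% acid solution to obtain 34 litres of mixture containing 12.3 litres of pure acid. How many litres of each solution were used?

Let a = litres of solution A, b = litres of solution B.
  a + b = 34
  (3/20)a + (3/5)b = 123/10
Row-reduce the augmented matrix:
R2 ← R2 − 3/20·R1.
R2 ← R2 / (9/20).
R1 ← R1 − 1·R2.
Reading off the reduced rows gives a = 18, b = 16.

litres of solution A: 18, litres of solution B: 16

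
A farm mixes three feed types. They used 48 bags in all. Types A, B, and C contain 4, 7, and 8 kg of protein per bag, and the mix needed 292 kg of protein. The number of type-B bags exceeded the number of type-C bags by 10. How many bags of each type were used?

Let a = type-A bags, b = type-B bags, c = type-C bags.
  a + b + c = 48
  4a + 7b + 8c = 292
  -c + b = 10
Row-reduce the augmented matrix:
R2 ← R2 − 4·R1.
R2 ← R2 / (3).
R1 ← R1 − 1·R2.
R3 ← R3 − 1·R2.
R3 ← R3 / (-7/3).
R1 ← R1 + 1/3·R3.
R2 ← R2 − 4/3·R3.
Reading off the reduced rows gives a = 18, b = 20, c = 10.

type-A bags: 18, type-B bags: 20, type-C bags: 10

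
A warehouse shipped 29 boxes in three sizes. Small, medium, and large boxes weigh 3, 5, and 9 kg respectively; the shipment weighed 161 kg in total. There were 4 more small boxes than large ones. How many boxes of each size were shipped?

Let s = small boxes, m = medium boxes, l = large boxes.
  s + m + l = 29
  3s + 5m + 9l = 161
  s - l = 4
Row-reduce the augmented matrix:
R2 ← R2 − 3·R1.
R3 ← R3 − 1·R1.
R2 ← R2 / (2).
R1 ← R1 − 1·R2.
R3 ← R3 + 1·R2.
R1 ← R1 + 2·R3.
R2 ← R2 − 3·R3.
Reading off the reduced rows gives s = 16, m = 1, l = 12.

small boxes: 16, medium boxes: 1, large boxes: 12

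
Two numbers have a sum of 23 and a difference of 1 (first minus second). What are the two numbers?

Let x = first number, y = second number.
  x + y = 23
  x - y = 1
From equation 1: x = 23 − y.
Substitute into equation 2 and solve: y = 11.
Then x = 12.

first number: 12, second number: 11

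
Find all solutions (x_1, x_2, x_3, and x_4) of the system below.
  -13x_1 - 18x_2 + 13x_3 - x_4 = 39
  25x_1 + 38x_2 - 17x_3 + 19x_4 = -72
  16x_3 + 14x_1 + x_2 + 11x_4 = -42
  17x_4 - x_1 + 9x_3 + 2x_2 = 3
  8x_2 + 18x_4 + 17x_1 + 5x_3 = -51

Row-reduce:
R1 ← R1 / (-13).
R2 ← R2 − 25·R1.
R3 ← R3 − 14·R1.
R4 ← R4 + 1·R1.
R5 ← R5 − 17·R1.
R2 ← R2 / (44/13).
R1 ← R1 − 18/13·R2.
R3 ← R3 + 239/13·R2.
R4 ← R4 − 44/13·R2.
R5 ← R5 + 202/13·R2.
R3 ← R3 / (808/11).
R1 ← R1 + 47/11·R3.
R2 ← R2 − 26/11·R3.
R5 ← R5 − 646/11·R3.
Swap R4 and R5.
R4 ← R4 / (10501/808).
R1 ← R1 + 1513/1616·R4.
R2 ← R2 − 1407/808·R4.
R3 ← R3 − 2259/1616·R4.
Row 5 reduces to 0 = -3, a contradiction. The system is inconsistent.

no solution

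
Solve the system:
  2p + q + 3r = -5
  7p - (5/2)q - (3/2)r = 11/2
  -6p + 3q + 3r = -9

Row-reduce:
R1 ← R1 / (2).
R2 ← R2 − 7·R1.
R3 ← R3 + 6·R1.
R2 ← R2 / (-6).
R1 ← R1 − 1/2·R2.
R3 ← R3 − 6·R2.
Row 3 reduces to 0 = -1, a contradiction. The system is inconsistent.

no solution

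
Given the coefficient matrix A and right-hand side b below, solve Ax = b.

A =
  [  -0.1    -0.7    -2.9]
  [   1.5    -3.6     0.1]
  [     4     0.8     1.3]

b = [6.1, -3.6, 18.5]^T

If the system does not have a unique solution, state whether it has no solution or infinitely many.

Row-reduce the augmented matrix:
R1 ← R1 / (-1/10).
R2 ← R2 − 3/2·R1.
R3 ← R3 − 4·R1.
R2 ← R2 / (-141/10).
R1 ← R1 − 7·R2.
R3 ← R3 + 136/5·R2.
R3 ← R3 / (-43679/1410).
R1 ← R1 − 1051/141·R3.
R2 ← R2 − 434/141·R3.
Reading off the reduced rows gives x_1 = 5, x_2 = 3, x_3 = -3.

x_1 = 5, x_2 = 3, x_3 = -3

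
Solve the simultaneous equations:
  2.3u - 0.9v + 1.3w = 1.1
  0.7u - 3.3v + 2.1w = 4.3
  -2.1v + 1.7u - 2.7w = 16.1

u = 1, v = -3, w = -3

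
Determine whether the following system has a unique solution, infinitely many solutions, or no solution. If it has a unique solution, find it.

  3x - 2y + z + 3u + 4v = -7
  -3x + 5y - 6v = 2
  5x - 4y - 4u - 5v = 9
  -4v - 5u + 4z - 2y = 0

Row-reduce:
R1 ← R1 / (3).
R2 ← R2 + 3·R1.
R3 ← R3 − 5·R1.
R2 ← R2 / (3).
R1 ← R1 + 2/3·R2.
R3 ← R3 + 2/3·R2.
R4 ← R4 + 2·R2.
R3 ← R3 / (-13/9).
R1 ← R1 − 5/9·R3.
R2 ← R2 − 1/3·R3.
R4 ← R4 − 14/3·R3.
R4 ← R4 / (-389/13).
R1 ← R1 + 20/13·R4.
R2 ← R2 + 12/13·R4.
R3 ← R3 − 75/13·R4.
Rank is 4 with 5 unknowns, leaving v free.

infinitely many solutions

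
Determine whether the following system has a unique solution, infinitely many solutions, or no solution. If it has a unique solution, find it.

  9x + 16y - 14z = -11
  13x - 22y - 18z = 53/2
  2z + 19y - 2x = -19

Row-reduce:
R1 ← R1 / (9).
R2 ← R2 − 13·R1.
R3 ← R3 + 2·R1.
R2 ← R2 / (-406/9).
R1 ← R1 − 16/9·R2.
R3 ← R3 − 203/9·R2.
Row 3 reduces to 0 = -1/4, a contradiction. The system is inconsistent.

no solution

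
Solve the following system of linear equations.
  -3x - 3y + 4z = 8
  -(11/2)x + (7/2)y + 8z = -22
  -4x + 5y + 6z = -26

Row-reduce:
R1 ← R1 / (-3).
R2 ← R2 + 11/2·R1.
R3 ← R3 + 4·R1.
R2 ← R2 / (9).
R1 ← R1 − 1·R2.
R3 ← R3 − 9·R2.
Rank is 2 with 3 unknowns, leaving z free.

infinitely many solutions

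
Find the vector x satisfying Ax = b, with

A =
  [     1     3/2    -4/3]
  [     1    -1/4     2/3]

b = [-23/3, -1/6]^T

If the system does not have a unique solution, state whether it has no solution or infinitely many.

infinitely many solutions

Row-reduce:
R2 ← R2 − 1·R1.
R2 ← R2 / (-7/4).
R1 ← R1 − 3/2·R2.
Rank is 2 with 3 unknowns, leaving x_3 free.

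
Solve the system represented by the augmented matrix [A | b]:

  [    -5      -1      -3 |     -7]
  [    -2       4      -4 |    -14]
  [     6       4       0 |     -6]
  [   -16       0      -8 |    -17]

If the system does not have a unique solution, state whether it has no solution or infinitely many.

Row-reduce:
R1 ← R1 / (-5).
R2 ← R2 + 2·R1.
R3 ← R3 − 6·R1.
R4 ← R4 + 16·R1.
R2 ← R2 / (22/5).
R1 ← R1 − 1/5·R2.
R3 ← R3 − 14/5·R2.
R4 ← R4 − 16/5·R2.
R3 ← R3 / (-20/11).
R1 ← R1 − 8/11·R3.
R2 ← R2 + 7/11·R3.
R4 ← R4 − 40/11·R3.
Row 4 reduces to 0 = -1, a contradiction. The system is inconsistent.

no solution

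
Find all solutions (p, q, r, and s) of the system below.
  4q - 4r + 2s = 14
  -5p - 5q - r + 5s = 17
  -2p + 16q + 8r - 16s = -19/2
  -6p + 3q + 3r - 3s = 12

no solution

Row-reduce:
Swap R1 and R2.
R1 ← R1 / (-5).
R3 ← R3 + 2·R1.
R4 ← R4 + 6·R1.
R2 ← R2 / (4).
R1 ← R1 − 1·R2.
R3 ← R3 − 18·R2.
R4 ← R4 − 9·R2.
R3 ← R3 / (132/5).
R1 ← R1 − 6/5·R3.
R2 ← R2 + 1·R3.
R4 ← R4 − 66/5·R3.
Row 4 reduces to 0 = -1/4, a contradiction. The system is inconsistent.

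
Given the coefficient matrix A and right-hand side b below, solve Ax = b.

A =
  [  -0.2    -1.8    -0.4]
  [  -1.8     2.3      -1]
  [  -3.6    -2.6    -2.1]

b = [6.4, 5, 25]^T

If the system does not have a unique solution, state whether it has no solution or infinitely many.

x_1 = -2, x_2 = -2, x_3 = -6

Row-reduce the augmented matrix:
R1 ← R1 / (-1/5).
R2 ← R2 + 9/5·R1.
R3 ← R3 + 18/5·R1.
R2 ← R2 / (37/2).
R1 ← R1 − 9·R2.
R3 ← R3 − 149/5·R2.
R3 ← R3 / (1687/1850).
R1 ← R1 − 136/185·R3.
R2 ← R2 − 26/185·R3.
Reading off the reduced rows gives x_1 = -2, x_2 = -2, x_3 = -6.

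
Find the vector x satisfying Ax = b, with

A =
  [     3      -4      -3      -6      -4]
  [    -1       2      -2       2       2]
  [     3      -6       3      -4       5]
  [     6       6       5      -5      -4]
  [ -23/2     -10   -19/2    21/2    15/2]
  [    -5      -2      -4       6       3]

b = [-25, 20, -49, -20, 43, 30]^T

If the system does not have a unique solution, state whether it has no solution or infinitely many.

Row-reduce:
R1 ← R1 / (3).
R2 ← R2 + 1·R1.
R3 ← R3 − 3·R1.
R4 ← R4 − 6·R1.
R5 ← R5 + 23/2·R1.
R6 ← R6 + 5·R1.
R2 ← R2 / (2/3).
R1 ← R1 + 4/3·R2.
R3 ← R3 + 2·R2.
R4 ← R4 − 14·R2.
R5 ← R5 + 76/3·R2.
R6 ← R6 + 26/3·R2.
R3 ← R3 / (-3).
R1 ← R1 + 7·R3.
R2 ← R2 + 9/2·R3.
R4 ← R4 − 74·R3.
R5 ← R5 + 135·R3.
R6 ← R6 + 48·R3.
R4 ← R4 / (169/3).
R1 ← R1 + 20/3·R4.
R2 ← R2 + 3·R4.
R3 ← R3 + 2/3·R4.
R5 ← R5 + 205/2·R4.
R6 ← R6 + 36·R4.
R5 ← R5 / (-675/338).
R1 ← R1 − 889/169·R5.
R2 ← R2 + 535/338·R5.
R3 ← R3 + 97/169·R5.
R4 ← R4 − 784/169·R5.
R6 ← R6 + 675/169·R5.
Row 6 reduces to 0 = 4, a contradiction. The system is inconsistent.

no solution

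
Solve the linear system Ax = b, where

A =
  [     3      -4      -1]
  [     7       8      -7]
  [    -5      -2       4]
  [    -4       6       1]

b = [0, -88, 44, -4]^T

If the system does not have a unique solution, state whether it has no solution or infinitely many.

x_1 = -4, x_2 = -4, x_3 = 4

Row-reduce the augmented matrix:
R1 ← R1 / (3).
R2 ← R2 − 7·R1.
R3 ← R3 + 5·R1.
R4 ← R4 + 4·R1.
R2 ← R2 / (52/3).
R1 ← R1 + 4/3·R2.
R3 ← R3 + 26/3·R2.
R4 ← R4 − 2/3·R2.
Swap R3 and R4.
R3 ← R3 / (-2/13).
R1 ← R1 + 9/13·R3.
R2 ← R2 + 7/26·R3.
R4 reduces to 0 = 0, so the extra equation is consistent.
Reading off the reduced rows gives x_1 = -4, x_2 = -4, x_3 = 4.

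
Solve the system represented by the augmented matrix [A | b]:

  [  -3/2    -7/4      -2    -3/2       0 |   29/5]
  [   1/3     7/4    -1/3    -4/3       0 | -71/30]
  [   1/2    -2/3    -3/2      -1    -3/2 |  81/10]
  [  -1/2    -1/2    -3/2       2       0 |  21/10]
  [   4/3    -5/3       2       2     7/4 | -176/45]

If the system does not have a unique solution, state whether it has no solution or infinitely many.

x_1 = 2/3, x_2 = -2, x_3 = -7/5, x_4 = -1/3, x_5 = -8/3

Row-reduce the augmented matrix:
R1 ← R1 / (-3/2).
R2 ← R2 − 1/3·R1.
R3 ← R3 − 1/2·R1.
R4 ← R4 + 1/2·R1.
R5 ← R5 − 4/3·R1.
R2 ← R2 / (49/36).
R1 ← R1 − 7/6·R2.
R3 ← R3 + 5/4·R2.
R4 ← R4 − 1/12·R2.
R5 ← R5 + 29/9·R2.
R3 ← R3 / (-121/42).
R1 ← R1 − 2·R3.
R2 ← R2 + 4/7·R3.
R4 ← R4 + 11/14·R3.
R5 ← R5 + 34/21·R3.
R4 ← R4 / (24/7).
R1 ← R1 − 25/77·R4.
R2 ← R2 + 48/77·R4.
R3 ← R3 − 81/77·R4.
R5 ← R5 + 52/33·R4.
R5 ← R5 / (673/242).
R1 ← R1 + 2091/1936·R5.
R2 ← R2 − 45/121·R5.
R3 ← R3 − 765/1936·R5.
R4 ← R4 − 21/176·R5.
Reading off the reduced rows gives x_1 = 2/3, x_2 = -2, x_3 = -7/5, x_4 = -1/3, x_5 = -8/3.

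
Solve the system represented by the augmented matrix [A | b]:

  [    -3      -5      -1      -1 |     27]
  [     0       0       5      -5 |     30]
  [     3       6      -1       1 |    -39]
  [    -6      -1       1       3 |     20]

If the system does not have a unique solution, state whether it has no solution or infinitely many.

Row-reduce the augmented matrix:
R1 ← R1 / (-3).
R3 ← R3 − 3·R1.
R4 ← R4 + 6·R1.
Swap R2 and R3.
R1 ← R1 − 5/3·R2.
R4 ← R4 − 9·R2.
R3 ← R3 / (5).
R1 ← R1 − 11/3·R3.
R2 ← R2 + 2·R3.
R4 ← R4 − 21·R3.
R4 ← R4 / (26).
R1 ← R1 − 4·R4.
R2 ← R2 + 2·R4.
R3 ← R3 + 1·R4.
Reading off the reduced rows gives x_1 = -3, x_2 = -4, x_3 = 4, x_4 = -2.

x_1 = -3, x_2 = -4, x_3 = 4, x_4 = -2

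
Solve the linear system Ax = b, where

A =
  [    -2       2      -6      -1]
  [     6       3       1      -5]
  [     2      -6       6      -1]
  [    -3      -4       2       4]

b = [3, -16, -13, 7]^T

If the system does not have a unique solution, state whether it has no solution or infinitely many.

x_1 = -3, x_2 = 2, x_3 = 1, x_4 = 1

Row-reduce the augmented matrix:
R1 ← R1 / (-2).
R2 ← R2 − 6·R1.
R3 ← R3 − 2·R1.
R4 ← R4 + 3·R1.
R2 ← R2 / (9).
R1 ← R1 + 1·R2.
R3 ← R3 + 4·R2.
R4 ← R4 + 7·R2.
R3 ← R3 / (-68/9).
R1 ← R1 − 10/9·R3.
R2 ← R2 + 17/9·R3.
R4 ← R4 + 20/9·R3.
R4 ← R4 / (31/34).
R1 ← R1 + 41/34·R4.
R2 ← R2 − 1/2·R4.
R3 ← R3 − 25/34·R4.
Reading off the reduced rows gives x_1 = -3, x_2 = 2, x_3 = 1, x_4 = 1.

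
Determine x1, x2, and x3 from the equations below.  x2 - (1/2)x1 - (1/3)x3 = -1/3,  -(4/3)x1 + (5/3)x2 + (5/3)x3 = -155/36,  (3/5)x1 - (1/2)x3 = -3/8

x1 = -5/2, x2 = -7/3, x3 = -9/4

Row-reduce the augmented matrix:
R1 ← R1 / (-1/2).
R2 ← R2 + 4/3·R1.
R3 ← R3 − 3/5·R1.
R2 ← R2 / (-1).
R1 ← R1 + 2·R2.
R3 ← R3 − 6/5·R2.
R3 ← R3 / (13/6).
R1 ← R1 + 40/9·R3.
R2 ← R2 + 23/9·R3.
Reading off the reduced rows gives x1 = -5/2, x2 = -7/3, x3 = -9/4.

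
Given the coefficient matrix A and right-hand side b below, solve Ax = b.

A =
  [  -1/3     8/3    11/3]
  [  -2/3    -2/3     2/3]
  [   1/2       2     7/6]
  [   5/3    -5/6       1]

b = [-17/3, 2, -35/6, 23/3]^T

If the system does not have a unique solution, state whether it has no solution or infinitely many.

Row-reduce:
R1 ← R1 / (-1/3).
R2 ← R2 + 2/3·R1.
R3 ← R3 − 1/2·R1.
R4 ← R4 − 5/3·R1.
R2 ← R2 / (-6).
R1 ← R1 + 8·R2.
R3 ← R3 − 6·R2.
R4 ← R4 − 25/2·R2.
Swap R3 and R4.
R3 ← R3 / (49/9).
R1 ← R1 + 19/9·R3.
R2 ← R2 − 10/9·R3.
Row 4 reduces to 0 = -1, a contradiction. The system is inconsistent.

no solution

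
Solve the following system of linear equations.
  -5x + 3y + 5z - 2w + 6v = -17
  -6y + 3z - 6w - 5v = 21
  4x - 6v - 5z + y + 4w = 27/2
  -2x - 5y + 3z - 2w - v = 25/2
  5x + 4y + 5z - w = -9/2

Row-reduce the augmented matrix:
R1 ← R1 / (-5).
R3 ← R3 − 4·R1.
R4 ← R4 + 2·R1.
R5 ← R5 − 5·R1.
R2 ← R2 / (-6).
R1 ← R1 + 3/5·R2.
R3 ← R3 − 17/5·R2.
R4 ← R4 + 31/5·R2.
R5 ← R5 − 7·R2.
R3 ← R3 / (7/10).
R1 ← R1 + 13/10·R3.
R2 ← R2 + 1/2·R3.
R4 ← R4 + 21/10·R3.
R5 ← R5 − 27/2·R3.
R4 ← R4 / (2).
R1 ← R1 + 6/7·R4.
R2 ← R2 − 2/7·R4.
R3 ← R3 + 10/7·R4.
R5 ← R5 − 65/7·R4.
R5 ← R5 / (1763/14).
R1 ← R1 + 265/21·R5.
R2 ← R2 + 4/7·R5.
R3 ← R3 + 92/7·R5.
R4 ← R4 + 31/6·R5.
Reading off the reduced rows gives x = -1/2, y = -3/2, z = 1, w = 1, v = -3.

x = -1/2, y = -3/2, z = 1, w = 1, v = -3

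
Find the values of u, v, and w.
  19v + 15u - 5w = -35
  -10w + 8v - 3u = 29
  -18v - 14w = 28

u = -3, v = 0, w = -2

Row-reduce the augmented matrix:
R1 ← R1 / (15).
R2 ← R2 + 3·R1.
R2 ← R2 / (59/5).
R1 ← R1 − 19/15·R2.
R3 ← R3 + 18·R2.
R3 ← R3 / (-1816/59).
R1 ← R1 − 50/59·R3.
R2 ← R2 + 55/59·R3.
Reading off the reduced rows gives u = -3, v = 0, w = -2.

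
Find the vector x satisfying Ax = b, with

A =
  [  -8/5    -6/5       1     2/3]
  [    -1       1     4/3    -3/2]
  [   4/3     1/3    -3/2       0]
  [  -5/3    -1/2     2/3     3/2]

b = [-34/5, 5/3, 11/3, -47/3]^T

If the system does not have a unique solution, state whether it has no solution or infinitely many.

Row-reduce the augmented matrix:
R1 ← R1 / (-8/5).
R2 ← R2 + 1·R1.
R3 ← R3 − 4/3·R1.
R4 ← R4 + 5/3·R1.
R2 ← R2 / (7/4).
R1 ← R1 − 3/4·R2.
R3 ← R3 + 2/3·R2.
R4 ← R4 − 3/4·R2.
R3 ← R3 / (-25/63).
R1 ← R1 + 13/14·R3.
R2 ← R2 − 17/42·R3.
R4 ← R4 + 19/28·R3.
R4 ← R4 / (1733/900).
R1 ← R1 − 61/75·R4.
R2 ← R2 + 191/150·R4.
R3 ← R3 − 11/25·R4.
Reading off the reduced rows gives x_1 = 6, x_2 = -4, x_3 = 2, x_4 = -6.

x_1 = 6, x_2 = -4, x_3 = 2, x_4 = -6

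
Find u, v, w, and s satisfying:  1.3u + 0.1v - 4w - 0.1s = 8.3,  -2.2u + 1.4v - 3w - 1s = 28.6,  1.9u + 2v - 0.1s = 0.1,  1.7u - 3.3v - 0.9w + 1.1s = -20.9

Row-reduce the augmented matrix:
R1 ← R1 / (13/10).
R2 ← R2 + 11/5·R1.
R3 ← R3 − 19/10·R1.
R4 ← R4 − 17/10·R1.
R2 ← R2 / (102/65).
R1 ← R1 − 1/13·R2.
R3 ← R3 − 241/130·R2.
R4 ← R4 + 223/65·R2.
R3 ← R3 / (3547/204).
R1 ← R1 + 265/102·R3.
R2 ← R2 + 635/102·R3.
R4 ← R4 + 4342/255·R3.
R4 ← R4 / (6422/88675).
R1 ← R1 − 687/3547·R4.
R2 ← R2 + 830/3547·R4.
R3 ← R3 − 1456/17735·R4.
Reading off the reduced rows gives u = -6, v = 6, w = -4, s = 5.

u = -6, v = 6, w = -4, s = 5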